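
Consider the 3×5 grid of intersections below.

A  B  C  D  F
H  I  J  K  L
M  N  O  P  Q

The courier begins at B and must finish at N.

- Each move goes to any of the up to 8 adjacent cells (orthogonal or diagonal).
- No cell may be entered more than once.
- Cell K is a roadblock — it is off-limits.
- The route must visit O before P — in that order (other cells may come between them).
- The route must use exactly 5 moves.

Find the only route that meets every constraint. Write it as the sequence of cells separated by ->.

B -> I -> O -> P -> J -> N

The waypoints must appear in the order O, P, with no cell reused.
Route from B: down 1 to I, down-right 1 to O, right 1 to P, up-left 1 to J, down-left 1 to N — 5 moves in all.
Check: order respected (O at step 2, P at step 3); 5 moves as required.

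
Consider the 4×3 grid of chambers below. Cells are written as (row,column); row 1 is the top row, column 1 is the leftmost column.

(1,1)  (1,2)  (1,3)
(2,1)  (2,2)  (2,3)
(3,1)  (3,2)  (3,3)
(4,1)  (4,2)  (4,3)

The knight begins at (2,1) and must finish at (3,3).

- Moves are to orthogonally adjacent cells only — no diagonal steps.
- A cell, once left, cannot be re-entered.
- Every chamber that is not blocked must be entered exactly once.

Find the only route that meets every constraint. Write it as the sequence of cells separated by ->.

(2,1) -> (1,1) -> (1,2) -> (1,3) -> (2,3) -> (2,2) -> (3,2) -> (3,1) -> (4,1) -> (4,2) -> (4,3) -> (3,3)

Need to visit all 12 open cells exactly once, starting at (2,1) and ending at (3,3).
Cell (1,3) has only two open neighbours ((2,3) and (1,2)), so the path must pass straight through it: one of those is the cell it's entered from and the other is where it exits.
Route from (2,1): up to (1,1), 2× right (reaching (1,3)), down to (2,3), left to (2,2), down to (3,2), left to (3,1), down to (4,1), 2× right (reaching (4,3)), up to (3,3) — 11 moves in all.
Check: all 12 open cells covered.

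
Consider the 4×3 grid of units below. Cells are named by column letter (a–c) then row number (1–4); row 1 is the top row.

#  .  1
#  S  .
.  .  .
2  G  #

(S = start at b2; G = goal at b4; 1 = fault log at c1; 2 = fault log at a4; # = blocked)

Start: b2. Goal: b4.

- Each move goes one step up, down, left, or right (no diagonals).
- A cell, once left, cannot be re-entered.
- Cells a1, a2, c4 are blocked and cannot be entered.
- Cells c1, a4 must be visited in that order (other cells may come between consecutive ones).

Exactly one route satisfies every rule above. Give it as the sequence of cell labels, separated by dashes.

The waypoints must appear in the order c1, a4, with no cell reused.
Route from b2: up 1 to b1, right 1 to c1, down 2 to c3, left 2 to a3, down 1 to a4, right 1 to b4 — 8 moves in all.
Check: order respected (1 at step 2, 2 at step 7).

b2 - b1 - c1 - c2 - c3 - b3 - a3 - a4 - b4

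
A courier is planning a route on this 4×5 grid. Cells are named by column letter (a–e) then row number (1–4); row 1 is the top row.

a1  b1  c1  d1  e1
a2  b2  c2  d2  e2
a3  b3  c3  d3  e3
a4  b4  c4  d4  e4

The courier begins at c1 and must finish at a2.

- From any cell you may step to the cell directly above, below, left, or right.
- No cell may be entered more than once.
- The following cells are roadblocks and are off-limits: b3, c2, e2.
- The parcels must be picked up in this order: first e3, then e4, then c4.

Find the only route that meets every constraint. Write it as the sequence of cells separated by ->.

c1 -> d1 -> d2 -> d3 -> e3 -> e4 -> d4 -> c4 -> b4 -> a4 -> a3 -> a2

The waypoints must appear in the order e3, e4, c4, with no cell reused.
Route from c1: right 1 to d1, down 2 to d3, right 1 to e3, down 1 to e4, left 4 to a4, up 2 to a2 — 11 moves in all.
Check: order respected (e3 at step 4, e4 at step 5, c4 at step 7).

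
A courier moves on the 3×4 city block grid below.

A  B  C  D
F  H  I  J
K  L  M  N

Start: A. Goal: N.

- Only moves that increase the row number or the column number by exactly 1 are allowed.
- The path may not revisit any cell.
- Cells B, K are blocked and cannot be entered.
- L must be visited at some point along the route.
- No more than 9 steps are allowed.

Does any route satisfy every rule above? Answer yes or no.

yes

One route that works: A → F → H → L → M → N.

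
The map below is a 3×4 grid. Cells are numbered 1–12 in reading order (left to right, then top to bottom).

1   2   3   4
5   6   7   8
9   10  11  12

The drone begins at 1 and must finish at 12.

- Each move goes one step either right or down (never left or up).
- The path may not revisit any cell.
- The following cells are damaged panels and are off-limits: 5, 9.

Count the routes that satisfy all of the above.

A right/down-only route from 1 to 12 makes exactly 2 down-moves and 3 right-moves in some order.
With no other constraints that would be C(5,2) = 10 routes.
Subtract routes through each blocked cell (inclusion–exclusion for overlaps): − through 5: 4 − through 9: 1 + through 5&9: 1 → 6.
That gives 6 routes.

6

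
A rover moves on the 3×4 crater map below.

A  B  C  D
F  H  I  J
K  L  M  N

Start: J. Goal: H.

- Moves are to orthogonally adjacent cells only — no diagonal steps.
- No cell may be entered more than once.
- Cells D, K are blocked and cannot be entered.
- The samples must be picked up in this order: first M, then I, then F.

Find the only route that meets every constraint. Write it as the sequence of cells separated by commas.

The waypoints must appear in the order M, I, F, with no cell reused.
Route from J: down 1 to N, left 1 to M, up 2 to C, left 2 to A, down 1 to F, right 1 to H — 8 moves in all.
Check: order respected (M at step 2, I at step 3, F at step 7).

J, N, M, I, C, B, A, F, H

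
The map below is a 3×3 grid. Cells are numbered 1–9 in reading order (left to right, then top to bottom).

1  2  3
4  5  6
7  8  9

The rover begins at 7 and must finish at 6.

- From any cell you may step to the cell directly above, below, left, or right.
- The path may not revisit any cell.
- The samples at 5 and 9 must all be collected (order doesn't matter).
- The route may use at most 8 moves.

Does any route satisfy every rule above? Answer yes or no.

One route that works: 7 → 4 → 5 → 8 → 9 → 6.

yes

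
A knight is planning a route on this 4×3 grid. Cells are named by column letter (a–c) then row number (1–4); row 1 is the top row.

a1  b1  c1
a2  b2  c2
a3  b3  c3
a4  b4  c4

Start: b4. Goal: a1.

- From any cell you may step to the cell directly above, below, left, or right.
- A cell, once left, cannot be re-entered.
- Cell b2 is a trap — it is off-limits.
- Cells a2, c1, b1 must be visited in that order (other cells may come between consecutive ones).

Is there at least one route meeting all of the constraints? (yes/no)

no

Even ignoring the required order, no revisit-free route from b4 to a1 manages to pass through all of a2, c1, and b1: branching out from b4, every path either misses one of them or, having collected them, can no longer reach a1 without re-entering a cell.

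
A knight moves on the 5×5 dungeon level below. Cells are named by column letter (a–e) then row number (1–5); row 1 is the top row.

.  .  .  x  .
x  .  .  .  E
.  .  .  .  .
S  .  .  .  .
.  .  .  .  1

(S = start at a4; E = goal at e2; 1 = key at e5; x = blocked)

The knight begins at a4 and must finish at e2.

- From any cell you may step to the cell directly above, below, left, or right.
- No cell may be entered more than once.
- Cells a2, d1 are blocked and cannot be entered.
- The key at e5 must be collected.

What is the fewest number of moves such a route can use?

Any route passes through e5 somewhere between a4 and e2. Summing Manhattan distances along the two legs (a4 → e5 → e2) gives a lower bound of 5 + 3 = 8 moves.
A route of 8 moves achieves this: a4 → a5 → b5 → c5 → d5 → e5 → e4 → e3 → e2.
Since 8 matches the lower bound, it is optimal.

8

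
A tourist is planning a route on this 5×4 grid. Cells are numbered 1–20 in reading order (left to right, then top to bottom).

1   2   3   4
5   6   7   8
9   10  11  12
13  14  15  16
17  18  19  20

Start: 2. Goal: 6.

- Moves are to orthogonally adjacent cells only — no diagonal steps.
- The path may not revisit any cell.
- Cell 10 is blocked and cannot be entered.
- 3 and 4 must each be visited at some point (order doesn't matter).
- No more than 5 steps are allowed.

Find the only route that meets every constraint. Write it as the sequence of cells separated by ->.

2 -> 3 -> 4 -> 8 -> 7 -> 6

The budget equals the shortest possible length, so every move has to be on a shortest route through the required cells.
Route from 2: right 2 to 4, down 1 to 8, left 2 to 6 — 5 moves in all.
Check: all required cells visited; 5 ≤ 5 moves.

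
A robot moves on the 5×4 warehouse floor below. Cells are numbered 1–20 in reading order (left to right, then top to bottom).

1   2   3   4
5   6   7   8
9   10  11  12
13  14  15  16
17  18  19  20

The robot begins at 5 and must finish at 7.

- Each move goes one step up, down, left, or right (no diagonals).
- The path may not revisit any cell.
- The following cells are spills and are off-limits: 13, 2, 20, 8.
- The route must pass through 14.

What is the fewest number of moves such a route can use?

6

Any route passes through 14 somewhere between 5 and 7. Summing Manhattan distances along the two legs (5 → 14 → 7) gives a lower bound of 3 + 3 = 6 moves.
A route of 6 moves achieves this: 5 → 9 → 10 → 14 → 15 → 11 → 7.
Since 6 matches the lower bound, it is optimal.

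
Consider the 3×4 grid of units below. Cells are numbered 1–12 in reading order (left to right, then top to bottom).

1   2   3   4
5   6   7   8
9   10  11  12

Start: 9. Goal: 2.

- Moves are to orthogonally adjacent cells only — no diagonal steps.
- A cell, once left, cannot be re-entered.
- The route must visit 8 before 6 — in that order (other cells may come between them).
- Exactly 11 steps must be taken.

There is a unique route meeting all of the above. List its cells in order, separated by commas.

The waypoints must appear in the order 8, 6, with no cell reused.
Route from 9: 3× right (reaching 12), 2× up (reaching 4), left to 3, down to 7, 2× left (reaching 5), up to 1, right to 2 — 11 moves in all.
Check: order respected (8 at step 4, 6 at step 8); 11 moves as required.

9, 10, 11, 12, 8, 4, 3, 7, 6, 5, 1, 2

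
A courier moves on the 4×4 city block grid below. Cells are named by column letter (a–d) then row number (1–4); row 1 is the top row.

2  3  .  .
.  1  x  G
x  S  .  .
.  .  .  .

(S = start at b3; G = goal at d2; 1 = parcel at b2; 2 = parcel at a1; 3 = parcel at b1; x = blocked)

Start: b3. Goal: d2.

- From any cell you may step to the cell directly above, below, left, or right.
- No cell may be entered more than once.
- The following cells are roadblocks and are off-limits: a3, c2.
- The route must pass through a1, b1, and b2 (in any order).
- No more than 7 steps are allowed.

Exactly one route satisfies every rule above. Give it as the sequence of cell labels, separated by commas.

b3, b2, a2, a1, b1, c1, d1, d2

Any route must reach a1, b1, and b2 and still end at d2 within 7 moves, so the order of the required stops is forced.
Route from b3: up 1 to b2, left 1 to a2, up 1 to a1, right 3 to d1, down 1 to d2 — 7 moves in all.
Check: all required cells visited; 7 ≤ 7 moves.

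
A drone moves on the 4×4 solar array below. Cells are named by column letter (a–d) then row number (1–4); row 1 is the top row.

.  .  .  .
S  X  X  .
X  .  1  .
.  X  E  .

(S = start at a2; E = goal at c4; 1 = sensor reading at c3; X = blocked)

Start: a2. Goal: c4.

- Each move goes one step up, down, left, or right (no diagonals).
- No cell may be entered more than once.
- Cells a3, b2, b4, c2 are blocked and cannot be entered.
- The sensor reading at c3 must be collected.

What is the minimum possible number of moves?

Any route passes through c3 somewhere between a2 and c4. Summing Manhattan distances along the two legs (a2 → c3 → c4) gives a lower bound of 3 + 1 = 4 moves.
That bound ignores the blocked cells. Measuring each leg by the fewest moves that actually steer around them (a2→c3: 7; c3→c4: 1) raises the lower bound to 8.
A route of 8 moves exists: a2 → a1 → b1 → c1 → d1 → d2 → d3 → c3 → c4.
Since 8 matches that lower bound, it is optimal.

8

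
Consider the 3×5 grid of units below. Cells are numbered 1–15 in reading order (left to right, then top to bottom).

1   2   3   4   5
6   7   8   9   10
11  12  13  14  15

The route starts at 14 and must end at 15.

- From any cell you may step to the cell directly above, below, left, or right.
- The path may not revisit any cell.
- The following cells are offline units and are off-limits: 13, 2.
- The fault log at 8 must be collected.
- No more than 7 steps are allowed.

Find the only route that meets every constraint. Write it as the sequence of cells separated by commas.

14, 9, 8, 3, 4, 5, 10, 15

The 7-move cap with required stops at 8 leaves no slack for detours.
Route from 14: up 1 to 9, left 1 to 8, up 1 to 3, right 2 to 5, down 2 to 15 — 7 moves in all.
Check: all required cells visited; 7 ≤ 7 moves.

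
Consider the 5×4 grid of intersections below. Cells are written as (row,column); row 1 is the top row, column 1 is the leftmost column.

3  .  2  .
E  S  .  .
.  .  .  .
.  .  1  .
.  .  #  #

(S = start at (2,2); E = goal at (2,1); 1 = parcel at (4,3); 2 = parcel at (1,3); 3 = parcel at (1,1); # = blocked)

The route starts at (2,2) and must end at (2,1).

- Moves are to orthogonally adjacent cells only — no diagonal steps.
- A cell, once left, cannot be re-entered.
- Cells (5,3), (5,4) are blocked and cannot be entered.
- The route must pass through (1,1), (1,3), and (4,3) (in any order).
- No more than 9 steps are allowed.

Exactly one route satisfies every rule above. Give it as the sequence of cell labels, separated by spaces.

The budget equals the shortest possible length, so every move has to be on a shortest route through the required cells.
Route from (2,2): down 2 to (4,2), right 1 to (4,3), up 3 to (1,3), left 2 to (1,1), down 1 to (2,1) — 9 moves in all.
Check: all required cells visited; 9 ≤ 9 moves.

(2,2) (3,2) (4,2) (4,3) (3,3) (2,3) (1,3) (1,2) (1,1) (2,1)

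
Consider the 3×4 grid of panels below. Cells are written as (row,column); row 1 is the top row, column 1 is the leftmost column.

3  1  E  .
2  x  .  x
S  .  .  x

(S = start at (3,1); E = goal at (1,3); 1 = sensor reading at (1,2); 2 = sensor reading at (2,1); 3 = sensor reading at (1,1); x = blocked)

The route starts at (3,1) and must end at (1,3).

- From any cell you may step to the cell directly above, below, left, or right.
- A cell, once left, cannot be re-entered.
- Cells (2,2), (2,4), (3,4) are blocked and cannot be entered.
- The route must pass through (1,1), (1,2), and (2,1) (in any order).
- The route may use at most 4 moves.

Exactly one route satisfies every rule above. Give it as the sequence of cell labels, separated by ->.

Any route must reach (1,1), (1,2), and (2,1) and still end at (1,3) within 4 moves, so the order of the required stops is forced.
Route from (3,1): 2× up (reaching (1,1)), 2× right (reaching (1,3)) — 4 moves in all.
Check: all required cells visited; 4 ≤ 4 moves.

(3,1) -> (2,1) -> (1,1) -> (1,2) -> (1,3)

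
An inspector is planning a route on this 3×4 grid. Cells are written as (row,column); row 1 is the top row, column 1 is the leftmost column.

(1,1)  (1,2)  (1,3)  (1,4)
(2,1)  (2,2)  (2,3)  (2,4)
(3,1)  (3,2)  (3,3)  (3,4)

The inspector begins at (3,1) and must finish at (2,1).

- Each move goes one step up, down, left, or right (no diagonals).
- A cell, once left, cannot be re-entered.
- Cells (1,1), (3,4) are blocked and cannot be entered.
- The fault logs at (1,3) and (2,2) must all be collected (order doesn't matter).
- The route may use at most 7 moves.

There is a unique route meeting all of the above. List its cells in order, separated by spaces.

Any route must reach (1,3) and (2,2) and still end at (2,1) within 7 moves, so the order of the required stops is forced.
Route from (3,1): 2× right (reaching (3,3)), 2× up (reaching (1,3)), left to (1,2), down to (2,2), left to (2,1) — 7 moves in all.
Check: all required cells visited; 7 ≤ 7 moves.

(3,1) (3,2) (3,3) (2,3) (1,3) (1,2) (2,2) (2,1)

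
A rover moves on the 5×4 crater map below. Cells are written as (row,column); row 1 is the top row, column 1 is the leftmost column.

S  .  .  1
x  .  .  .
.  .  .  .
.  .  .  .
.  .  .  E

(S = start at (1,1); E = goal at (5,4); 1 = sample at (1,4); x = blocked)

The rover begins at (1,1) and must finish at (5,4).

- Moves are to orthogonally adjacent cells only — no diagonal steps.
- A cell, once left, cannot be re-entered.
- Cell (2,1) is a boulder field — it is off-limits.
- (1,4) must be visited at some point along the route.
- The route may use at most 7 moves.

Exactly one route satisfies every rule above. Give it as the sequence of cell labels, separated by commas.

(1,1), (1,2), (1,3), (1,4), (2,4), (3,4), (4,4), (5,4)

Any route must reach (1,4) and still end at (5,4) within 7 moves, so the order of the required stops is forced.
Route from (1,1): right 3 to (1,4), down 4 to (5,4) — 7 moves in all.
Check: all required cells visited; 7 ≤ 7 moves.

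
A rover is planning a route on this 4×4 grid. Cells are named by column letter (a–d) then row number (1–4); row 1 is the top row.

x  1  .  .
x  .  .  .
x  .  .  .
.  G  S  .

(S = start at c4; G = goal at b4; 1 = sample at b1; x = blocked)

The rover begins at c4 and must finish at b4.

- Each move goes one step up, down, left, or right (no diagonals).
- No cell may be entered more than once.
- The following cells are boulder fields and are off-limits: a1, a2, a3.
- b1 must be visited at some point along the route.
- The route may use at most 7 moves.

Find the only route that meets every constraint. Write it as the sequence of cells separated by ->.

c4 -> c3 -> c2 -> c1 -> b1 -> b2 -> b3 -> b4

The budget equals the shortest possible length, so every move has to be on a shortest route through the required cells.
Route from c4: 3× up (reaching c1), left to b1, 3× down (reaching b4) — 7 moves in all.
Check: all required cells visited; 7 ≤ 7 moves.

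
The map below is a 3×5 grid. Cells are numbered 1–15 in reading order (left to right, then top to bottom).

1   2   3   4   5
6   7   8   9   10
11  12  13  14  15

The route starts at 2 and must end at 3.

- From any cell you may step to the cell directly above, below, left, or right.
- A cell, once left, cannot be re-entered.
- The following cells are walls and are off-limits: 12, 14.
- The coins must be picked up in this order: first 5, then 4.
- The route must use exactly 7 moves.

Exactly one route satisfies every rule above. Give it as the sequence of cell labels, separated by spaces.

2 7 8 9 10 5 4 3

The waypoints must appear in the order 5, 4, with no cell reused.
Route from 2: down 1 to 7, right 3 to 10, up 1 to 5, left 2 to 3 — 7 moves in all.
Check: order respected (5 at step 5, 4 at step 6); 7 moves as required.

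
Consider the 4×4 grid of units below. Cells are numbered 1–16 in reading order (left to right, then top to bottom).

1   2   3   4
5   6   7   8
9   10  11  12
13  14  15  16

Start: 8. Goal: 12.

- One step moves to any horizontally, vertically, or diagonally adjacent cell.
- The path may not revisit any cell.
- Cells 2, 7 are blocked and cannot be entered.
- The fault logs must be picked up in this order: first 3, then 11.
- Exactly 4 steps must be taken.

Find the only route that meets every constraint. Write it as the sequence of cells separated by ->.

The waypoints must appear in the order 3, 11, with no cell reused.
Route from 8: up-left 1 to 3, down-left 1 to 6, down-right 1 to 11, right 1 to 12 — 4 moves in all.
Check: order respected (3 at step 1, 11 at step 3); 4 moves as required.

8 -> 3 -> 6 -> 11 -> 12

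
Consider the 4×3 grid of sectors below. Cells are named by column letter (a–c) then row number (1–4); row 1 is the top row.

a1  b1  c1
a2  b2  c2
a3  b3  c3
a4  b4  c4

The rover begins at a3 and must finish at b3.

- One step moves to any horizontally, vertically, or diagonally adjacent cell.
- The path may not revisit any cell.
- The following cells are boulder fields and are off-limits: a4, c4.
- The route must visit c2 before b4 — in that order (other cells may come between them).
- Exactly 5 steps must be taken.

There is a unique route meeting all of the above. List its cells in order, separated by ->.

The waypoints must appear in the order c2, b4, with no cell reused.
Route from a3: up-right 1 to b2, right 1 to c2, down 1 to c3, down-left 1 to b4, up 1 to b3 — 5 moves in all.
Check: order respected (c2 at step 2, b4 at step 4); 5 moves as required.

a3 -> b2 -> c2 -> c3 -> b4 -> b3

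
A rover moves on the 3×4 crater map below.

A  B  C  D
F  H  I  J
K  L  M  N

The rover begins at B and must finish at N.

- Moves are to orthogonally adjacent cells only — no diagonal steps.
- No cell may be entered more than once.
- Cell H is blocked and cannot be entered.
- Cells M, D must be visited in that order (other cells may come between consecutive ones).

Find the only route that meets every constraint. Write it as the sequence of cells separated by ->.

B -> A -> F -> K -> L -> M -> I -> C -> D -> J -> N

The waypoints must appear in the order M, D, with no cell reused.
Route from B: left to A, 2× down (reaching K), 2× right (reaching M), 2× up (reaching C), right to D, 2× down (reaching N) — 10 moves in all.
Check: order respected (M at step 5, D at step 8).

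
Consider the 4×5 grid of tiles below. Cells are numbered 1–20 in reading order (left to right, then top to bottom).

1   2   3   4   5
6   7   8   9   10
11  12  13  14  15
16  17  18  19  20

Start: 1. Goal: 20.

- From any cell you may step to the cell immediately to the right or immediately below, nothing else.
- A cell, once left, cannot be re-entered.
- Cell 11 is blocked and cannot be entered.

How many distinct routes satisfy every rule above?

30

A right/down-only route from 1 to 20 makes exactly 3 down-moves and 4 right-moves in some order.
With no other constraints that would be C(7,3) = 35 routes.
Subtract routes through each blocked cell (inclusion–exclusion for overlaps): − through 11: 5 → 30.
That gives 30 routes.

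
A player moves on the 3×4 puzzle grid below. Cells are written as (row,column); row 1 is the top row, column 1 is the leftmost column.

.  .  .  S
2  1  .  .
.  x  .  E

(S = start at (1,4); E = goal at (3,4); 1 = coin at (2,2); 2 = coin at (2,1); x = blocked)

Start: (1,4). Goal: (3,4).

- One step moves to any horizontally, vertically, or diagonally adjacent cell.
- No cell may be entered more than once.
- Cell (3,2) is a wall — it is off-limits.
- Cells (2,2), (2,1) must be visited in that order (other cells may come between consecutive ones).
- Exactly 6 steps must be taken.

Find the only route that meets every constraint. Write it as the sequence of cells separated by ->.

The waypoints must appear in the order (2,2), (2,1), with no cell reused.
Route from (1,4): left to (1,3), down-left to (2,2), left to (2,1), up-right to (1,2), 2× down-right (reaching (3,4)) — 6 moves in all.
Check: order respected (1 at step 2, 2 at step 3); 6 moves as required.

(1,4) -> (1,3) -> (2,2) -> (2,1) -> (1,2) -> (2,3) -> (3,4)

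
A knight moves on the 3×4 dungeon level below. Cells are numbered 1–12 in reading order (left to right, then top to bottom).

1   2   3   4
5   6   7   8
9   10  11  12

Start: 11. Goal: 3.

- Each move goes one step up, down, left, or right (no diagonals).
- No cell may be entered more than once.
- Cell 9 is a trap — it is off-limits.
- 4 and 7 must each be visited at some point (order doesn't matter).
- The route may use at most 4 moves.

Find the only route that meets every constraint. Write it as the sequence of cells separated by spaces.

11 7 8 4 3

Any route must reach 4 and 7 and still end at 3 within 4 moves, so the order of the required stops is forced.
Route from 11: up 1 to 7, right 1 to 8, up 1 to 4, left 1 to 3 — 4 moves in all.
Check: all required cells visited; 4 ≤ 4 moves.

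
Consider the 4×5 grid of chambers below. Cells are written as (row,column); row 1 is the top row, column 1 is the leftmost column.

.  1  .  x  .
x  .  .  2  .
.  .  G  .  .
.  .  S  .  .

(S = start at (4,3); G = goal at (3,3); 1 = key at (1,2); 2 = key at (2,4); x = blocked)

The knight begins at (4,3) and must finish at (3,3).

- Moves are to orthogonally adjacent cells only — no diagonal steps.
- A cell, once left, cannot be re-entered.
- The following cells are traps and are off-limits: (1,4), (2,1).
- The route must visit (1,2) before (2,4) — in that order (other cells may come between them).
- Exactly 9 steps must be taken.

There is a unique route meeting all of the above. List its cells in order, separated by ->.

The waypoints must appear in the order (1,2), (2,4), with no cell reused.
Route from (4,3): left to (4,2), 3× up (reaching (1,2)), right to (1,3), down to (2,3), right to (2,4), down to (3,4), left to (3,3) — 9 moves in all.
Check: order respected (1 at step 4, 2 at step 7); 9 moves as required.

(4,3) -> (4,2) -> (3,2) -> (2,2) -> (1,2) -> (1,3) -> (2,3) -> (2,4) -> (3,4) -> (3,3)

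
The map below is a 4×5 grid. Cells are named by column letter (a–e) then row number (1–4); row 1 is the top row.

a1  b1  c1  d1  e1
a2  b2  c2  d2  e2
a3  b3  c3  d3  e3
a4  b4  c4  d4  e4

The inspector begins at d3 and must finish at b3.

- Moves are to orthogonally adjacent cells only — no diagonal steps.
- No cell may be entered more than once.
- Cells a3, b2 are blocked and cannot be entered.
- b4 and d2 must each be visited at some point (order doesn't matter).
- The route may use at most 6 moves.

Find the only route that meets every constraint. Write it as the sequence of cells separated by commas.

The 6-move cap with required stops at b4, d2 leaves no slack for detours.
Route from d3: up to d2, left to c2, 2× down (reaching c4), left to b4, up to b3 — 6 moves in all.
Check: all required cells visited; 6 ≤ 6 moves.

d3, d2, c2, c3, c4, b4, b3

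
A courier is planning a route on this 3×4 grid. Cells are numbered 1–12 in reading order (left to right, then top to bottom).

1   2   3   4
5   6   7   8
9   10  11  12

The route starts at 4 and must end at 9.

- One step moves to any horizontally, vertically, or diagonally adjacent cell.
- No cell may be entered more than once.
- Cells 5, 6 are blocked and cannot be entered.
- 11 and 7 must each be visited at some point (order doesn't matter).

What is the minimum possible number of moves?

Any route passes through 11 and 7 in some order between 4 and 9. Summing Chebyshev distances along each leg and taking the cheapest ordering (4 → 7 → 11 → 9) gives a lower bound of 1 + 1 + 2 = 4 moves.
A route of 4 moves achieves this: 4 → 7 → 11 → 10 → 9.
Since 4 matches the lower bound, it is optimal.

4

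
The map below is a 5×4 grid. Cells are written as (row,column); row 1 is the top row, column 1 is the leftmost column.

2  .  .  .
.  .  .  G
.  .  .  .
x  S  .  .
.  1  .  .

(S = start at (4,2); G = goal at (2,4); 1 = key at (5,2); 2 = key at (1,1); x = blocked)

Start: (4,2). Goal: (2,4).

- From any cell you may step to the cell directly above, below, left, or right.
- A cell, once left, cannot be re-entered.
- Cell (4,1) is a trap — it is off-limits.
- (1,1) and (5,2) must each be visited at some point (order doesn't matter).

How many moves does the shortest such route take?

12

Any route passes through (1,1) and (5,2) in some order between (4,2) and (2,4). Summing Manhattan distances along each leg and taking the cheapest ordering ((4,2) → (5,2) → (1,1) → (2,4)) gives a lower bound of 1 + 5 + 4 = 10 moves.
The shortest route satisfying every rule uses 12 moves: (4,2) → (5,2) → (5,3) → (4,3) → (3,3) → (2,3) → (2,2) → (2,1) → (1,1) → (1,2) → (1,3) → (1,4) → (2,4).
The bound of 10 isn't tight here; checking systematically, no route of length 10 through 11 satisfies every constraint, so 12 is the minimum.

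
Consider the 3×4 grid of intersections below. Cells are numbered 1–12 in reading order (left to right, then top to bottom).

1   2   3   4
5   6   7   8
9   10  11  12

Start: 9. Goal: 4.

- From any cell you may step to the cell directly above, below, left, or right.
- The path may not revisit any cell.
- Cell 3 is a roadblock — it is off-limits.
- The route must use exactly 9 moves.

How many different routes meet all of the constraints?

Need simple routes of exactly 9 moves from 9 to 4 (Manhattan distance 5, so 2 moves are spent on a detour and 2 undoing it).
Enumerating: 9 5 1 2 6 10 11 7 8 4 | 9 5 1 2 6 10 11 12 8 4 | 9 5 1 2 6 7 11 12 8 4.
That gives 3 routes.

3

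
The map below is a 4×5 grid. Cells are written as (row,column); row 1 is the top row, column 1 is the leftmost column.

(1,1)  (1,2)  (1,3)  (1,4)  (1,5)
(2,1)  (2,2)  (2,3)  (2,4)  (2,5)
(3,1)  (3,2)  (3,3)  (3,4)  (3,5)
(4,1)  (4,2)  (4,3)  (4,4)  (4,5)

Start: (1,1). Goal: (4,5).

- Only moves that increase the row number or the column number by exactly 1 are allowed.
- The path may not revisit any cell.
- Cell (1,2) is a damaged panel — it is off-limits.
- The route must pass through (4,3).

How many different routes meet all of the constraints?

6

A right/down-only route from (1,1) to (4,5) makes exactly 3 down-moves and 4 right-moves in some order.
With no other constraints that would be C(7,3) = 35 routes.
Split at (4,3) and multiply the segment counts (each segment already excludes blocked cells): (1,1)→(4,3): 6; (4,3)→(4,5): 1; product = 6.
That gives 6 routes.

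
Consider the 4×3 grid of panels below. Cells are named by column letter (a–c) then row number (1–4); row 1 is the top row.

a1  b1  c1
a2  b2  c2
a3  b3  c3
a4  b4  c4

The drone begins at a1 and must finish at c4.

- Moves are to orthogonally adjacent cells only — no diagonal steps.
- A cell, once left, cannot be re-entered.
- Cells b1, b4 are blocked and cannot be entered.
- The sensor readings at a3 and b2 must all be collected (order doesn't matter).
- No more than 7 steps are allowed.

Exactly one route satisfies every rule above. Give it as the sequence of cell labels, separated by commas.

a1, a2, a3, b3, b2, c2, c3, c4

The 7-move cap with required stops at a3, b2 leaves no slack for detours.
Route from a1: 2× down (reaching a3), right to b3, up to b2, right to c2, 2× down (reaching c4) — 7 moves in all.
Check: all required cells visited; 7 ≤ 7 moves.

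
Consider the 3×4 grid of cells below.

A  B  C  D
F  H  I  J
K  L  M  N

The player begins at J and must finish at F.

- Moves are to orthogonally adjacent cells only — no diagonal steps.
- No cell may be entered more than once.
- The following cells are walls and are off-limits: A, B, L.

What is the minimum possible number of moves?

The Manhattan distance from J to F is |2−2| + |4−1| = 3, so at least 3 moves are needed.
A route of 3 moves achieves this: J → I → H → F.
Since 3 matches the lower bound, it is optimal.

3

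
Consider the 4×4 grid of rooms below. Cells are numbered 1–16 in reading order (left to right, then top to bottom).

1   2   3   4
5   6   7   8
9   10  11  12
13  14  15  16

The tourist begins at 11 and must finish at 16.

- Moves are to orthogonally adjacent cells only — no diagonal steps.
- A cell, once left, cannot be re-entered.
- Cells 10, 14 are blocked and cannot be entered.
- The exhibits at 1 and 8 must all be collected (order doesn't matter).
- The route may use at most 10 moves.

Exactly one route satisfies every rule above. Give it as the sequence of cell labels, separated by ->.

Any route must reach 1 and 8 and still end at 16 within 10 moves, so the order of the required stops is forced.
Route from 11: up to 7, 2× left (reaching 5), up to 1, 3× right (reaching 4), 3× down (reaching 16) — 10 moves in all.
Check: all required cells visited; 10 ≤ 10 moves.

11 -> 7 -> 6 -> 5 -> 1 -> 2 -> 3 -> 4 -> 8 -> 12 -> 16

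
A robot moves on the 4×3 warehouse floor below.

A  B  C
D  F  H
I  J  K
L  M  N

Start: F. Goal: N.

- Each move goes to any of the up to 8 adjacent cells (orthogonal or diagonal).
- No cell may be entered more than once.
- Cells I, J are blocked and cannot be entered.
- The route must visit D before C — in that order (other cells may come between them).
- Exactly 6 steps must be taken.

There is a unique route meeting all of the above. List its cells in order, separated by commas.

The waypoints must appear in the order D, C, with no cell reused.
Route from F: left to D, up-right to B, right to C, 3× down (reaching N) — 6 moves in all.
Check: order respected (D at step 1, C at step 3); 6 moves as required.

F, D, B, C, H, K, N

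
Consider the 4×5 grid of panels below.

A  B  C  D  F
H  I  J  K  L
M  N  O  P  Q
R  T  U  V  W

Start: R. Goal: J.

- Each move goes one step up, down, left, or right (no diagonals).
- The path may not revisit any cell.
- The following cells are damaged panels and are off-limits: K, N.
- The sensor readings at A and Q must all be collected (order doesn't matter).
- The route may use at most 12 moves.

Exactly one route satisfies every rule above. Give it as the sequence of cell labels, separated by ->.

Any route must reach A and Q and still end at J within 12 moves, so the order of the required stops is forced.
Route from R: 3× up (reaching A), 4× right (reaching F), 2× down (reaching Q), 2× left (reaching O), up to J — 12 moves in all.
Check: all required cells visited; 12 ≤ 12 moves.

R -> M -> H -> A -> B -> C -> D -> F -> L -> Q -> P -> O -> J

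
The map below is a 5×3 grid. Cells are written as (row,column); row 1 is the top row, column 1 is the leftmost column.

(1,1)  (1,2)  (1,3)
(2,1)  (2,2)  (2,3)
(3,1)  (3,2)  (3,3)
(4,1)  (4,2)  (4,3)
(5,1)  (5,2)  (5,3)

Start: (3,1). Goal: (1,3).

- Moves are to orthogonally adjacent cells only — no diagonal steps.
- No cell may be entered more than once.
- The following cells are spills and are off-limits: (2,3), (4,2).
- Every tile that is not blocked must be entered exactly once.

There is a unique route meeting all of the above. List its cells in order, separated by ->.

(3,1) -> (4,1) -> (5,1) -> (5,2) -> (5,3) -> (4,3) -> (3,3) -> (3,2) -> (2,2) -> (2,1) -> (1,1) -> (1,2) -> (1,3)

Need to visit all 13 open cells exactly once, starting at (3,1) and ending at (1,3).
Cell (5,3) has only two open neighbours ((4,3) and (5,2)), so the path must pass straight through it: one of those is the cell it's entered from and the other is where it exits.
Route from (3,1): down 2 to (5,1), right 2 to (5,3), up 2 to (3,3), left 1 to (3,2), up 1 to (2,2), left 1 to (2,1), up 1 to (1,1), right 2 to (1,3) — 12 moves in all.
Check: all 13 open cells covered.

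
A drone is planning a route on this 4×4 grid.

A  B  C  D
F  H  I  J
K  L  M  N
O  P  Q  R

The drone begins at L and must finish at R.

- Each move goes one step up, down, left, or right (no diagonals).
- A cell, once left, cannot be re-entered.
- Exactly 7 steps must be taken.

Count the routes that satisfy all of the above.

13

Need simple routes of exactly 7 moves from L to R (Manhattan distance 3, so 2 moves are spent on a detour and 2 undoing it).
Branch systematically from the start, pruning whenever the remaining move budget drops below the Manhattan distance to R or differs from it in parity. Grouping the completions by first move — via H: 7; via P: 1; via K: 4; via M: 1 — and summing: 7 + 1 + 4 + 1 = 13.
That gives 13 routes.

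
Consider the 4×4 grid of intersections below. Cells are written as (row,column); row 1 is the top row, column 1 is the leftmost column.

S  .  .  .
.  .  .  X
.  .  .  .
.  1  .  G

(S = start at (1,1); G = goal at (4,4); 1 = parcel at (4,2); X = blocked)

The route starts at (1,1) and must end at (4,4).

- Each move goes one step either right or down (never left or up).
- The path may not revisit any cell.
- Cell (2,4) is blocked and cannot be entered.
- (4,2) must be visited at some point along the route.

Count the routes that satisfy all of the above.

4

A right/down-only route from (1,1) to (4,4) makes exactly 3 down-moves and 3 right-moves in some order.
With no other constraints that would be C(6,3) = 20 routes.
Split at (4,2) and multiply the segment counts (each segment already excludes blocked cells): (1,1)→(4,2): 4; (4,2)→(4,4): 1; product = 4.
That gives 4 routes.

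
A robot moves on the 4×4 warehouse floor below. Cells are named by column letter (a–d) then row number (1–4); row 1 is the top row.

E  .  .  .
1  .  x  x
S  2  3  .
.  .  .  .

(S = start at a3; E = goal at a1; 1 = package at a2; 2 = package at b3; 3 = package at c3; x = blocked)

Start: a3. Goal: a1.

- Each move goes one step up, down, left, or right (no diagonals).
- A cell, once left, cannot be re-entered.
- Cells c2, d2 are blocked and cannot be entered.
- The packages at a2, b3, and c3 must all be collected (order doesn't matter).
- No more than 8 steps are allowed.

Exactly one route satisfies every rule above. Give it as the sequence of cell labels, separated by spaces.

The 8-move cap with required stops at a2, b3, c3 leaves no slack for detours.
Route from a3: down 1 to a4, right 2 to c4, up 1 to c3, left 1 to b3, up 1 to b2, left 1 to a2, up 1 to a1 — 8 moves in all.
Check: all required cells visited; 8 ≤ 8 moves.

a3 a4 b4 c4 c3 b3 b2 a2 a1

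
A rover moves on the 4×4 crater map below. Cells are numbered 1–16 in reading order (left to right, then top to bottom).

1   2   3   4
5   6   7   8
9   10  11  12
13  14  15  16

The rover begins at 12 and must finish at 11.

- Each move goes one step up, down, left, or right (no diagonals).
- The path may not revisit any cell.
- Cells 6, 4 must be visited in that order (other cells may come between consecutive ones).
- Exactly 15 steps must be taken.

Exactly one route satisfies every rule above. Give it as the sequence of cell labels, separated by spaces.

12 16 15 14 13 9 10 6 5 1 2 3 4 8 7 11

The waypoints must appear in the order 6, 4, with no cell reused.
Route from 12: down 1 to 16, left 3 to 13, up 1 to 9, right 1 to 10, up 1 to 6, left 1 to 5, up 1 to 1, right 3 to 4, down 1 to 8, left 1 to 7, down 1 to 11 — 15 moves in all.
Check: order respected (6 at step 7, 4 at step 12); 15 moves as required.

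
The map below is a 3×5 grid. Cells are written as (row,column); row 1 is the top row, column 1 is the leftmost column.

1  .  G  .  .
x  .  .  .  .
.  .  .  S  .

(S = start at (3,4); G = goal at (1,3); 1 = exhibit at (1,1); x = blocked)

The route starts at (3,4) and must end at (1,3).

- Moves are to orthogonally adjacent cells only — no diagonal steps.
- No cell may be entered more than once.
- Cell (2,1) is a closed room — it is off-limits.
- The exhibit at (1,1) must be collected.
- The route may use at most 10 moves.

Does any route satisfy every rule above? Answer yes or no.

no

(1,1) must be visited but has only one open neighbour ((1,2)), and it is neither the start nor the goal — the route would have to enter and leave through (1,2), re-entering it.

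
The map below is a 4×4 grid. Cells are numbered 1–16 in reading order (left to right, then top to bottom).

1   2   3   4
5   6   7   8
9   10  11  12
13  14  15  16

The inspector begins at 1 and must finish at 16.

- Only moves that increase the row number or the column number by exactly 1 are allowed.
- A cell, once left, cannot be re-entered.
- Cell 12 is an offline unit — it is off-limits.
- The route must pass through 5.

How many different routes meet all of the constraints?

A right/down-only route from 1 to 16 makes exactly 3 down-moves and 3 right-moves in some order.
With no other constraints that would be C(6,3) = 20 routes.
Split at 5 and multiply the segment counts (each segment already excludes blocked cells): 1→5: 1; 5→16: 6; product = 6.
That gives 6 routes.

6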